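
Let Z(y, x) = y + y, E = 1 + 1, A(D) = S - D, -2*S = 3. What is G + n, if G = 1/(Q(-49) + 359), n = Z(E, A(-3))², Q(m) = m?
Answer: 4961/310 ≈ 16.003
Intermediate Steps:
S = -3/2 (S = -½*3 = -3/2 ≈ -1.5000)
A(D) = -3/2 - D
E = 2
Z(y, x) = 2*y
n = 16 (n = (2*2)² = 4² = 16)
G = 1/310 (G = 1/(-49 + 359) = 1/310 ≈ 0.0032258)
G + n = 1/310 + 16 = 4961/310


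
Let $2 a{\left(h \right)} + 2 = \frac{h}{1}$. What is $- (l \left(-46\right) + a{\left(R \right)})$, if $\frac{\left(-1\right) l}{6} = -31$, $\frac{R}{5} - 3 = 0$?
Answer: $\frac{17099}{2} \approx 8549.5$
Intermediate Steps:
$R = 15$ ($R = 15 + 5 \cdot 0 = 15 + 0 = 15$)
$a{\left(h \right)} = -1 + \frac{h}{2}$ ($a{\left(h \right)} = -1 + \frac{h 1^{-1}}{2} = -1 + \frac{h 1}{2} = -1 + \frac{h}{2}$)
$l = 186$ ($l = \left(-6\right) \left(-31\right) = 186$)
$- (l \left(-46\right) + a{\left(R \right)}) = - (186 \left(-46\right) + \left(-1 + \frac{1}{2} \cdot 15\right)) = - (-8556 + \left(-1 + \frac{15}{2}\right)) = - (-8556 + \frac{13}{2}) = \left(-1\right) \left(- \frac{17099}{2}\right) = \frac{17099}{2}$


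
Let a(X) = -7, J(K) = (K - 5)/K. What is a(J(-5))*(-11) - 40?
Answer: 37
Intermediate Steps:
J(K) = (-5 + K)/K
a(J(-5))*(-11) - 40 = -7*(-11) - 40 = 77 - 40 = 37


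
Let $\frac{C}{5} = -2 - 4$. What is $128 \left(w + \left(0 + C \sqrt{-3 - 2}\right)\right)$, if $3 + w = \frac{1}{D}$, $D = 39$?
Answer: $- \frac{14848}{39} - 3840 i \sqrt{5} \approx -380.72 - 8586.5 i$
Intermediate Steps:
$C = -30$ ($C = 5 \left(-2 - 4\right) = 5 \left(-6\right) = -30$)
$w = - \frac{116}{39}$ ($w = -3 + \frac{1}{39} = - \frac{116}{39} \approx -2.9744$)
$128 \left(w + \left(0 + C \sqrt{-3 - 2}\right)\right) = 128 \left(- \frac{116}{39} + \left(0 - 30 \sqrt{-3 - 2}\right)\right) = 128 \left(- \frac{116}{39} + \left(0 - 30 \sqrt{-5}\right)\right) = 128 \left(- \frac{116}{39} + \left(0 - 30 i \sqrt{5}\right)\right) = 128 \left(- \frac{116}{39} - 30 i \sqrt{5}\right) = - \frac{14848}{39} - 3840 i \sqrt{5}$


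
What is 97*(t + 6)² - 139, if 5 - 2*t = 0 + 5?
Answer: 3353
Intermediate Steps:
t = 0 (t = 5/2 - (0 + 5)/2 = 5/2 - ½*5 = 5/2 - 5/2 = 0)
97*(t + 6)² - 139 = 97*(0 + 6)² - 139 = 97*6² - 139 = 97*36 - 139 = 3492 - 139 = 3353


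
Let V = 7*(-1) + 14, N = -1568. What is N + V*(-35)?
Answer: -1813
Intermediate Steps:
V = 7 (V = -7 + 14 = 7)
N + V*(-35) = -1568 + 7*(-35) = -1568 - 245 = -1813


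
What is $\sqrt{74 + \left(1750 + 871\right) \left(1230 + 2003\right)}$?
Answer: $\sqrt{8473767} \approx 2911.0$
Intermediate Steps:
$\sqrt{74 + \left(1750 + 871\right) \left(1230 + 2003\right)} = \sqrt{74 + 2621 \cdot 3233} = \sqrt{74 + 8473693} = \sqrt{8473767}$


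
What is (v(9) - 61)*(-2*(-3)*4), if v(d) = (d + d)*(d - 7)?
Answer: -600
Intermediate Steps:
v(d) = 2*d*(-7 + d) (v(d) = (2*d)*(-7 + d) = 2*d*(-7 + d))
(v(9) - 61)*(-2*(-3)*4) = (2*9*(-7 + 9) - 61)*(-2*(-3)*4) = (2*9*2 - 61)*(6*4) = (36 - 61)*24 = -25*24 = -600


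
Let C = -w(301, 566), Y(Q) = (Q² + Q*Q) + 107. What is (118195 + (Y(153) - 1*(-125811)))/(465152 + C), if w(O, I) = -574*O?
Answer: 96977/212642 ≈ 0.45606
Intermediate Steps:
Y(Q) = 107 + 2*Q² (Y(Q) = (Q² + Q²) + 107 = 2*Q² + 107 = 107 + 2*Q²)
C = 172774 (C = -(-574)*301 = -1*(-172774) = 172774)
(118195 + (Y(153) - 1*(-125811)))/(465152 + C) = (118195 + ((107 + 2*153²) - 1*(-125811)))/(465152 + 172774) = (118195 + ((107 + 2*23409) + 125811))/637926 = (118195 + ((107 + 46818) + 125811))*(1/637926) = (118195 + (46925 + 125811))*(1/637926) = (118195 + 172736)*(1/637926) = 290931*(1/637926) = 96977/212642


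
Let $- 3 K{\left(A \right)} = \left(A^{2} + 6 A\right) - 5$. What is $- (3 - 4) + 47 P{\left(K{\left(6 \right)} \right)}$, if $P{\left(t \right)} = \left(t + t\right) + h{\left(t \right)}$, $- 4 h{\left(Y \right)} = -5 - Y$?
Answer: $-2302$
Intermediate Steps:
$h{\left(Y \right)} = \frac{5}{4} + \frac{Y}{4}$ ($h{\left(Y \right)} = - \frac{-5 - Y}{4} = \frac{5}{4} + \frac{Y}{4}$)
$K{\left(A \right)} = \frac{5}{3} - 2 A - \frac{A^{2}}{3}$ ($K{\left(A \right)} = - \frac{\left(A^{2} + 6 A\right) - 5}{3} = - \frac{-5 + A^{2} + 6 A}{3} = \frac{5}{3} - 2 A - \frac{A^{2}}{3}$)
$P{\left(t \right)} = \frac{5}{4} + \frac{9 t}{4}$ ($P{\left(t \right)} = \left(t + t\right) + \left(\frac{5}{4} + \frac{t}{4}\right) = 2 t + \left(\frac{5}{4} + \frac{t}{4}\right) = \frac{5}{4} + \frac{9 t}{4}$)
$- (3 - 4) + 47 P{\left(K{\left(6 \right)} \right)} = - (3 - 4) + 47 \left(\frac{5}{4} + \frac{9 \left(\frac{5}{3} - 12 - \frac{6^{2}}{3}\right)}{4}\right) = \left(-1\right) \left(-1\right) + 47 \left(\frac{5}{4} + \frac{9 \left(\frac{5}{3} - 12 - 12\right)}{4}\right) = 1 + 47 \left(\frac{5}{4} + \frac{9 \left(\frac{5}{3} - 12 - 12\right)}{4}\right) = 1 + 47 \left(\frac{5}{4} + \frac{9}{4} \left(- \frac{67}{3}\right)\right) = 1 + 47 \left(\frac{5}{4} - \frac{201}{4}\right) = 1 + 47 \left(-49\right) = 1 - 2303 = -2302$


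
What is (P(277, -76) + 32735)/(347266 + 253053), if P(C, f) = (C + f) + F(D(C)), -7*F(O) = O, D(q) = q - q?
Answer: 32936/600319 ≈ 0.054864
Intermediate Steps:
D(q) = 0
F(O) = -O/7
P(C, f) = C + f (P(C, f) = (C + f) - 1/7*0 = (C + f) + 0 = C + f)
(P(277, -76) + 32735)/(347266 + 253053) = ((277 - 76) + 32735)/(347266 + 253053) = (201 + 32735)/600319 = 32936*(1/600319) = 32936/600319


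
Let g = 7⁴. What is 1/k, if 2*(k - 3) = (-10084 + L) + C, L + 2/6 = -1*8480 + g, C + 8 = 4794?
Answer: -3/17057 ≈ -0.00017588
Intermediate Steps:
g = 2401
C = 4786 (C = -8 + 4794 = 4786)
L = -18238/3 (L = -⅓ + (-1*8480 + 2401) = -⅓ + (-8480 + 2401) = -⅓ - 6079 = -18238/3 ≈ -6079.3)
k = -17057/3 (k = 3 + ((-10084 - 18238/3) + 4786)/2 = 3 + (-48490/3 + 4786)/2 = 3 + (½)*(-34132/3) = 3 - 17066/3 = -17057/3 ≈ -5685.7)
1/k = 1/(-17057/3) = -3/17057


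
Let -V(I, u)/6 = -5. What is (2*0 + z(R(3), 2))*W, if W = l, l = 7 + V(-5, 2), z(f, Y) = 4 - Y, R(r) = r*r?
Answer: 74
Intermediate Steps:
V(I, u) = 30 (V(I, u) = -6*(-5) = 30)
R(r) = r²
l = 37 (l = 7 + 30 = 37)
W = 37
(2*0 + z(R(3), 2))*W = (2*0 + (4 - 1*2))*37 = (0 + (4 - 2))*37 = (0 + 2)*37 = 2*37 = 74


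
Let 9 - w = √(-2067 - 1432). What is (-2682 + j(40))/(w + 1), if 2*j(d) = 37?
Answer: -26635/3599 - 5327*I*√3499/7198 ≈ -7.4007 - 43.777*I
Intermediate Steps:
w = 9 - I*√3499 (w = 9 - √(-2067 - 1432) = 9 - √(-3499) = 9 - I*√3499 ≈ 9.0 - 59.152*I)
j(d) = 37/2 (j(d) = (½)*37 = 37/2)
(-2682 + j(40))/(w + 1) = (-2682 + 37/2)/((9 - I*√3499) + 1) = -5327/(2*(10 - I*√3499))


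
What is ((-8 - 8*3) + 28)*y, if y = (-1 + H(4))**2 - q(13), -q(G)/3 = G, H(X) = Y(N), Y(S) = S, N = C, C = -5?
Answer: -300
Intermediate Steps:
N = -5
H(X) = -5
q(G) = -3*G
y = 75 (y = (-1 - 5)**2 - (-3)*13 = (-6)**2 - 1*(-39) = 36 + 39 = 75)
((-8 - 8*3) + 28)*y = ((-8 - 8*3) + 28)*75 = ((-8 - 24) + 28)*75 = (-32 + 28)*75 = -4*75 = -300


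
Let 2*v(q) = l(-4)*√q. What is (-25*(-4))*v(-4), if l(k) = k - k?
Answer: 0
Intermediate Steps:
l(k) = 0
v(q) = 0 (v(q) = (0*√q)/2 = (½)*0 = 0)
(-25*(-4))*v(-4) = -25*(-4)*0 = 100*0 = 0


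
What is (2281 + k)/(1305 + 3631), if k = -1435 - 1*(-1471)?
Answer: 2317/4936 ≈ 0.46941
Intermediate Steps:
k = 36 (k = -1435 + 1471 = 36)
(2281 + k)/(1305 + 3631) = (2281 + 36)/(1305 + 3631) = 2317/4936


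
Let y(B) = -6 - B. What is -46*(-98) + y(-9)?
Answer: 4511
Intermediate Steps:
-46*(-98) + y(-9) = -46*(-98) + (-6 - 1*(-9)) = 4508 + (-6 + 9) = 4508 + 3 = 4511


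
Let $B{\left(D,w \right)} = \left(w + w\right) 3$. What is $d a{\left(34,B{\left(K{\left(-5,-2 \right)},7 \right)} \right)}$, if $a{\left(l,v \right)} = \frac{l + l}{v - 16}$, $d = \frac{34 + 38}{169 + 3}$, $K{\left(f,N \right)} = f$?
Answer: $\frac{612}{559} \approx 1.0948$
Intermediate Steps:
$B{\left(D,w \right)} = 6 w$ ($B{\left(D,w \right)} = 2 w 3 = 6 w$)
$d = \frac{18}{43}$ ($d = \frac{72}{172} = 72 \cdot \frac{1}{172} = \frac{18}{43} \approx 0.4186$)
$a{\left(l,v \right)} = \frac{2 l}{-16 + v}$
$d a{\left(34,B{\left(K{\left(-5,-2 \right)},7 \right)} \right)} = \frac{18 \cdot 2 \cdot 34 \frac{1}{-16 + 6 \cdot 7}}{43} = \frac{18 \cdot 2 \cdot 34 \frac{1}{-16 + 42}}{43} = \frac{18 \cdot 2 \cdot 34 \cdot \frac{1}{26}}{43} = \frac{18}{43} \cdot \frac{34}{13} = \frac{612}{559}$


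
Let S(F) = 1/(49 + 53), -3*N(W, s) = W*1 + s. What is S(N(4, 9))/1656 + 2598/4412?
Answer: 109709447/186309936 ≈ 0.58885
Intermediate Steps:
N(W, s) = -W/3 - s/3 (N(W, s) = -(W*1 + s)/3 = -(W + s)/3 = -W/3 - s/3)
S(F) = 1/102
S(N(4, 9))/1656 + 2598/4412 = (1/102)/1656 + 2598/4412 = (1/102)*(1/1656) + 2598*(1/4412) = 1/168912 + 1299/2206 = 109709447/186309936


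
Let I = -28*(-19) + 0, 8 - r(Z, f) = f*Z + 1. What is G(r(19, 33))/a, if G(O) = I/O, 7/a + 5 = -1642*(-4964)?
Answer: -154866777/155 ≈ -9.9914e+5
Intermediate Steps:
a = 7/8150883 (a = 7/(-5 - 1642*(-4964)) = 7/(-5 + 8150888) = 7/8150883 ≈ 8.5880e-7)
r(Z, f) = 7 - Z*f (r(Z, f) = 8 - (f*Z + 1) = 8 - (Z*f + 1) = 8 - (1 + Z*f) = 8 + (-1 - Z*f) = 7 - Z*f)
I = 532 (I = 532 + 0 = 532)
G(O) = 532/O
G(r(19, 33))/a = (532/(7 - 1*19*33))/(7/8150883) = (532/(7 - 627))*(8150883/7) = (532/(-620))*(8150883/7) = (532*(-1/620))*(8150883/7) = -133/155*8150883/7 = -154866777/155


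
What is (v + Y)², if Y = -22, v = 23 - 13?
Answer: 144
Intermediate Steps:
v = 10
(v + Y)² = (10 - 22)² = (-12)² = 144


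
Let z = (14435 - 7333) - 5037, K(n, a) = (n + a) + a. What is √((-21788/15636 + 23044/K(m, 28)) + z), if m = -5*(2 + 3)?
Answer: √41218403568546/121179 ≈ 52.981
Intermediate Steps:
m = -25 (m = -5*5 = -25)
K(n, a) = n + 2*a (K(n, a) = (a + n) + a = n + 2*a)
z = 2065 (z = 7102 - 5037 = 2065)
√((-21788/15636 + 23044/K(m, 28)) + z) = √((-21788/15636 + 23044/(-25 + 2*28)) + 2065) = √((-21788*1/15636 + 23044/(-25 + 56)) + 2065) = √((-5447/3909 + 23044/31) + 2065) = √(89910139/121179 + 2065) = √(340144774/121179) = √41218403568546/121179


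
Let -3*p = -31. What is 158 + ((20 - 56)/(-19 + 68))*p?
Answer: 7370/49 ≈ 150.41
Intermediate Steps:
p = 31/3 (p = -⅓*(-31) = 31/3 ≈ 10.333)
158 + ((20 - 56)/(-19 + 68))*p = 158 + ((20 - 56)/(-19 + 68))*(31/3) = 158 - 36/49*(31/3) = 158 - 36*1/49*(31/3) = 158 - 36/49*31/3 = 158 - 372/49 = 7370/49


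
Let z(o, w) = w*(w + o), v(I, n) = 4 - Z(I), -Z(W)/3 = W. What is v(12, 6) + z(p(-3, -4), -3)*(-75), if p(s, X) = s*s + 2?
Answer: 1840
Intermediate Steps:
Z(W) = -3*W
p(s, X) = 2 + s² (p(s, X) = s² + 2 = 2 + s²)
v(I, n) = 4 + 3*I (v(I, n) = 4 - (-3)*I = 4 + 3*I)
z(o, w) = w*(o + w)
v(12, 6) + z(p(-3, -4), -3)*(-75) = (4 + 3*12) - 3*((2 + (-3)²) - 3)*(-75) = (4 + 36) - 3*((2 + 9) - 3)*(-75) = 40 - 3*(11 - 3)*(-75) = 40 - 3*8*(-75) = 40 - 24*(-75) = 40 + 1800 = 1840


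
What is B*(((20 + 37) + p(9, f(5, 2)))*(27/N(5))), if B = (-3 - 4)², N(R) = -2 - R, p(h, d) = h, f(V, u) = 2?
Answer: -12474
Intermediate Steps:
B = 49 (B = (-7)² = 49)
B*(((20 + 37) + p(9, f(5, 2)))*(27/N(5))) = 49*(((20 + 37) + 9)*(27/(-2 - 1*5))) = 49*((57 + 9)*(27/(-2 - 5))) = 49*(66*(27/(-7))) = 49*(66*(27*(-⅐))) = 49*(66*(-27/7)) = 49*(-1782/7) = -12474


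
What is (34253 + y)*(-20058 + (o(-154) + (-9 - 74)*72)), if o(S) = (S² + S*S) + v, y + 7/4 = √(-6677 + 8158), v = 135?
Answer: 2950128665/4 + 21533*√1481 ≈ 7.3836e+8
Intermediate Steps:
y = -7/4 + √1481 (y = -7/4 + √(-6677 + 8158) = -7/4 + √1481 ≈ 36.734)
o(S) = 135 + 2*S² (o(S) = (S² + S*S) + 135 = (S² + S²) + 135 = 2*S² + 135 = 135 + 2*S²)
(34253 + y)*(-20058 + (o(-154) + (-9 - 74)*72)) = (34253 + (-7/4 + √1481))*(-20058 + ((135 + 2*(-154)²) + (-9 - 74)*72)) = (137005/4 + √1481)*(-20058 + ((135 + 2*23716) - 83*72)) = (137005/4 + √1481)*(-20058 + ((135 + 47432) - 5976)) = (137005/4 + √1481)*(-20058 + (47567 - 5976)) = (137005/4 + √1481)*(-20058 + 41591) = (137005/4 + √1481)*21533 = 2950128665/4 + 21533*√1481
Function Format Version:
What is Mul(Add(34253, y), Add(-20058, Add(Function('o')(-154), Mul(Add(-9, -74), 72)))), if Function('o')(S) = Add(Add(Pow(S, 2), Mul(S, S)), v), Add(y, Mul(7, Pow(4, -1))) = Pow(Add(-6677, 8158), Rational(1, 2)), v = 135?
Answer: Add(Rational(2950128665, 4), Mul(21533, Pow(1481, Rational(1, 2)))) ≈ 7.3836e+8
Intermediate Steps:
y = Add(Rational(-7, 4), Pow(1481, Rational(1, 2))) (y = Add(Rational(-7, 4), Pow(Add(-6677, 8158), Rational(1, 2))) = Add(Rational(-7, 4), Pow(1481, Rational(1, 2))) ≈ 36.734)
Function('o')(S) = Add(135, Mul(2, Pow(S, 2))) (Function('o')(S) = Add(Add(Pow(S, 2), Mul(S, S)), 135) = Add(Add(Pow(S, 2), Pow(S, 2)), 135) = Add(Mul(2, Pow(S, 2)), 135) = Add(135, Mul(2, Pow(S, 2))))
Mul(Add(34253, y), Add(-20058, Add(Function('o')(-154), Mul(Add(-9, -74), 72)))) = Mul(Add(34253, Add(Rational(-7, 4), Pow(1481, Rational(1, 2)))), Add(-20058, Add(Add(135, Mul(2, Pow(-154, 2))), Mul(Add(-9, -74), 72)))) = Mul(Add(Rational(137005, 4), Pow(1481, Rational(1, 2))), Add(-20058, Add(Add(135, Mul(2, 23716)), Mul(-83, 72)))) = Mul(Add(Rational(137005, 4), Pow(1481, Rational(1, 2))), Add(-20058, Add(Add(135, 47432), -5976))) = Mul(Add(Rational(137005, 4), Pow(1481, Rational(1, 2))), Add(-20058, Add(47567, -5976))) = Mul(Add(Rational(137005, 4), Pow(1481, Rational(1, 2))), Add(-20058, 41591)) = Mul(Add(Rational(137005, 4), Pow(1481, Rational(1, 2))), 21533) = Add(Rational(2950128665, 4), Mul(21533, Pow(1481, Rational(1, 2))))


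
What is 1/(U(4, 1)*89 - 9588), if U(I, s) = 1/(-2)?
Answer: -2/19265 ≈ -0.00010382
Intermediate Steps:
U(I, s) = -1/2
1/(U(4, 1)*89 - 9588) = 1/(-1/2*89 - 9588) = 1/(-89/2 - 9588) = 1/(-19265/2) = -2/19265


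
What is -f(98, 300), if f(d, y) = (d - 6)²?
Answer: -8464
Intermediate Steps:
f(d, y) = (-6 + d)²
-f(98, 300) = -(-6 + 98)² = -1*92² = -1*8464 = -8464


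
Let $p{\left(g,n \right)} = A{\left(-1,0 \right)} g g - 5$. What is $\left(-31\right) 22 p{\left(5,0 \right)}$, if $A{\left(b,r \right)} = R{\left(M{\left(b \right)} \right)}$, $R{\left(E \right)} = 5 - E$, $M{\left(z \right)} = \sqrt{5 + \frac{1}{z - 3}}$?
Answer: $-81840 + 8525 \sqrt{19} \approx -44680.0$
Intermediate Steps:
$M{\left(z \right)} = \sqrt{5 + \frac{1}{-3 + z}}$
$A{\left(b,r \right)} = 5 - \sqrt{\frac{-14 + 5 b}{-3 + b}}$
$p{\left(g,n \right)} = -5 + g^{2} \left(5 - \frac{\sqrt{19}}{2}\right)$ ($p{\left(g,n \right)} = \left(5 - \sqrt{\frac{-14 + 5 \left(-1\right)}{-3 - 1}}\right) g g - 5 = \left(5 - \sqrt{\frac{-14 - 5}{-4}}\right) g g - 5 = \left(5 - \sqrt{\left(- \frac{1}{4}\right) \left(-19\right)}\right) g g - 5 = \left(5 - \sqrt{\frac{19}{4}}\right) g g - 5 = \left(5 - \frac{\sqrt{19}}{2}\right) g g - 5 = g \left(5 - \frac{\sqrt{19}}{2}\right) g - 5 = g^{2} \left(5 - \frac{\sqrt{19}}{2}\right) - 5 = -5 + g^{2} \left(5 - \frac{\sqrt{19}}{2}\right)$)
$\left(-31\right) 22 p{\left(5,0 \right)} = \left(-31\right) 22 \left(-5 + \frac{5^{2} \left(10 - \sqrt{19}\right)}{2}\right) = - 682 \left(-5 + \frac{1}{2} \cdot 25 \left(10 - \sqrt{19}\right)\right) = - 682 \left(-5 + \left(125 - \frac{25 \sqrt{19}}{2}\right)\right) = - 682 \left(120 - \frac{25 \sqrt{19}}{2}\right) = -81840 + 8525 \sqrt{19}$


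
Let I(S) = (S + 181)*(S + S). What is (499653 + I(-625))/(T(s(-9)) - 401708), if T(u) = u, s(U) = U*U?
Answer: -1054653/401627 ≈ -2.6259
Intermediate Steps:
s(U) = U²
I(S) = 2*S*(181 + S) (I(S) = (181 + S)*(2*S) = 2*S*(181 + S))
(499653 + I(-625))/(T(s(-9)) - 401708) = (499653 + 2*(-625)*(181 - 625))/((-9)² - 401708) = (499653 + 2*(-625)*(-444))/(81 - 401708) = (499653 + 555000)/(-401627) = 1054653*(-1/401627) = -1054653/401627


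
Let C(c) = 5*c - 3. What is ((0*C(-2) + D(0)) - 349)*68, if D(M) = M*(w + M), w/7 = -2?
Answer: -23732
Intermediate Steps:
w = -14 (w = 7*(-2) = -14)
C(c) = -3 + 5*c
D(M) = M*(-14 + M)
((0*C(-2) + D(0)) - 349)*68 = ((0*(-3 + 5*(-2)) + 0*(-14 + 0)) - 349)*68 = ((0*(-3 - 10) + 0*(-14)) - 349)*68 = ((0*(-13) + 0) - 349)*68 = ((0 + 0) - 349)*68 = (0 - 349)*68 = -349*68 = -23732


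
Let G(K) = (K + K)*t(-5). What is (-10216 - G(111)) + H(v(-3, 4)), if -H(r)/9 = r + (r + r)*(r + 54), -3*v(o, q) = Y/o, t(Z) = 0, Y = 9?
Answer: -11215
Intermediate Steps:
v(o, q) = -3/o
G(K) = 0 (G(K) = (K + K)*0 = (2*K)*0 = 0)
H(r) = -9*r - 18*r*(54 + r) (H(r) = -9*(r + (r + r)*(r + 54)) = -9*(r + (2*r)*(54 + r)) = -9*(r + 2*r*(54 + r)) = -9*r - 18*r*(54 + r))
(-10216 - G(111)) + H(v(-3, 4)) = (-10216 - 1*0) - 9*(-3/(-3))*(109 + 2*(-3/(-3))) = (-10216 + 0) - 9*(-3*(-⅓))*(109 + 2*(-3*(-⅓))) = -10216 - 9*1*(109 + 2*1) = -10216 - 9*1*(109 + 2) = -10216 - 9*1*111 = -10216 - 999 = -11215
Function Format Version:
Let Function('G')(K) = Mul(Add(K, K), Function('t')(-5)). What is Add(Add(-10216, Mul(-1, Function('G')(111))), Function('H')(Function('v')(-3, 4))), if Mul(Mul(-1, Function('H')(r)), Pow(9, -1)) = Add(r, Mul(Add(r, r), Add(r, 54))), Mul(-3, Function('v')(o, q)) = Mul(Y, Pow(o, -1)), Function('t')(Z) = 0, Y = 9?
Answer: -11215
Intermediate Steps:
Function('v')(o, q) = Mul(-3, Pow(o, -1)) (Function('v')(o, q) = Mul(Rational(-1, 3), Mul(9, Pow(o, -1))) = Mul(-3, Pow(o, -1)))
Function('G')(K) = 0 (Function('G')(K) = Mul(Add(K, K), 0) = Mul(Mul(2, K), 0) = 0)
Function('H')(r) = Add(Mul(-9, r), Mul(-18, r, Add(54, r))) (Function('H')(r) = Mul(-9, Add(r, Mul(Add(r, r), Add(r, 54)))) = Mul(-9, Add(r, Mul(Mul(2, r), Add(54, r)))) = Mul(-9, Add(r, Mul(2, r, Add(54, r)))) = Add(Mul(-9, r), Mul(-18, r, Add(54, r))))
Add(Add(-10216, Mul(-1, Function('G')(111))), Function('H')(Function('v')(-3, 4))) = Add(Add(-10216, Mul(-1, 0)), Mul(-9, Mul(-3, Pow(-3, -1)), Add(109, Mul(2, Mul(-3, Pow(-3, -1)))))) = Add(Add(-10216, 0), Mul(-9, Mul(-3, Rational(-1, 3)), Add(109, Mul(2, Mul(-3, Rational(-1, 3)))))) = Add(-10216, Mul(-9, 1, Add(109, Mul(2, 1)))) = Add(-10216, Mul(-9, 1, Add(109, 2))) = Add(-10216, Mul(-9, 1, 111)) = Add(-10216, -999) = -11215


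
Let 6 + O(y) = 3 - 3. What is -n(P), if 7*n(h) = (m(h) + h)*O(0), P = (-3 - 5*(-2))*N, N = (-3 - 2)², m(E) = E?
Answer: 300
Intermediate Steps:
N = 25 (N = (-5)² = 25)
O(y) = -6 (O(y) = -6 + (3 - 3) = -6 + 0 = -6)
P = 175 (P = (-3 - 5*(-2))*25 = (-3 + 10)*25 = 7*25 = 175)
n(h) = -12*h/7 (n(h) = ((h + h)*(-6))/7 = ((2*h)*(-6))/7 = (-12*h)/7 = -12*h/7)
-n(P) = -(-12)*175/7 = -1*(-300) = 300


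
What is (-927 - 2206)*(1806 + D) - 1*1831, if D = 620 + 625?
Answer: -9560614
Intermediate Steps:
D = 1245
(-927 - 2206)*(1806 + D) - 1*1831 = (-927 - 2206)*(1806 + 1245) - 1*1831 = -3133*3051 - 1831 = -9558783 - 1831 = -9560614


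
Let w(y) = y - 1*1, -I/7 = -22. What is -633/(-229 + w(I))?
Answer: 633/76 ≈ 8.3289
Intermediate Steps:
I = 154 (I = -7*(-22) = 154)
w(y) = -1 + y (w(y) = y - 1 = -1 + y)
-633/(-229 + w(I)) = -633/(-229 + (-1 + 154)) = -633/(-229 + 153) = -633/(-76) = -633*(-1/76) = 633/76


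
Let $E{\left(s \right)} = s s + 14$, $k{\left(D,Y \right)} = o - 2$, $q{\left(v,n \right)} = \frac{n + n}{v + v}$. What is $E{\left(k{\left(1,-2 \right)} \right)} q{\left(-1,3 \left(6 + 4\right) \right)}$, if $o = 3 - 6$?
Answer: $-1170$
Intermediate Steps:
$o = -3$ ($o = 3 - 6 = -3$)
$q{\left(v,n \right)} = \frac{n}{v}$ ($q{\left(v,n \right)} = \frac{2 n}{2 v} = 2 n \frac{1}{2 v} = \frac{n}{v}$)
$k{\left(D,Y \right)} = -5$ ($k{\left(D,Y \right)} = -3 - 2 = -5$)
$E{\left(s \right)} = 14 + s^{2}$ ($E{\left(s \right)} = s^{2} + 14 = 14 + s^{2}$)
$E{\left(k{\left(1,-2 \right)} \right)} q{\left(-1,3 \left(6 + 4\right) \right)} = \left(14 + \left(-5\right)^{2}\right) \frac{3 \left(6 + 4\right)}{-1} = \left(14 + 25\right) 3 \cdot 10 \left(-1\right) = 39 \cdot 30 \left(-1\right) = 39 \left(-30\right) = -1170$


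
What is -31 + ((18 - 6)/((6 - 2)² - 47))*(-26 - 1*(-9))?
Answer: -757/31 ≈ -24.419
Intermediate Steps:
-31 + ((18 - 6)/((6 - 2)² - 47))*(-26 - 1*(-9)) = -31 + (12/(4² - 47))*(-26 + 9) = -31 + (12/(16 - 47))*(-17) = -31 + (12/(-31))*(-17) = -31 + (12*(-1/31))*(-17) = -31 - 12/31*(-17) = -31 + 204/31 = -757/31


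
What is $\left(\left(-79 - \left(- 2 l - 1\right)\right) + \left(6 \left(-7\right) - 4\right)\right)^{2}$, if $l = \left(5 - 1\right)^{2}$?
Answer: $8464$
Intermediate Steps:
$l = 16$ ($l = 4^{2} = 16$)
$\left(\left(-79 - \left(- 2 l - 1\right)\right) + \left(6 \left(-7\right) - 4\right)\right)^{2} = \left(\left(-79 - \left(\left(-2\right) 16 - 1\right)\right) + \left(6 \left(-7\right) - 4\right)\right)^{2} = \left(\left(-79 - \left(-32 - 1\right)\right) - 46\right)^{2} = \left(\left(-79 - -33\right) - 46\right)^{2} = \left(\left(-79 + 33\right) - 46\right)^{2} = \left(-46 - 46\right)^{2} = \left(-92\right)^{2} = 8464$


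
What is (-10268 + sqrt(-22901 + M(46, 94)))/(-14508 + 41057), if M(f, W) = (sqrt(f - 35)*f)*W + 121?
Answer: -10268/26549 + 2*I*sqrt(5695 - 1081*sqrt(11))/26549 ≈ -0.38676 + 0.0034602*I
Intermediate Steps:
M(f, W) = 121 + W*f*sqrt(-35 + f) (M(f, W) = (sqrt(-35 + f)*f)*W + 121 = (f*sqrt(-35 + f))*W + 121 = W*f*sqrt(-35 + f) + 121 = 121 + W*f*sqrt(-35 + f))
(-10268 + sqrt(-22901 + M(46, 94)))/(-14508 + 41057) = (-10268 + sqrt(-22901 + (121 + 94*46*sqrt(-35 + 46))))/(-14508 + 41057) = (-10268 + sqrt(-22901 + (121 + 94*46*sqrt(11))))/26549 = (-10268 + sqrt(-22901 + (121 + 4324*sqrt(11))))*(1/26549) = (-10268 + sqrt(-22780 + 4324*sqrt(11)))*(1/26549) = -10268/26549 + sqrt(-22780 + 4324*sqrt(11))/26549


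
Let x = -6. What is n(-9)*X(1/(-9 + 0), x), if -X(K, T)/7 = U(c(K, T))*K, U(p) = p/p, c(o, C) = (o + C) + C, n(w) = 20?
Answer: 140/9 ≈ 15.556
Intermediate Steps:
c(o, C) = o + 2*C (c(o, C) = (C + o) + C = o + 2*C)
U(p) = 1
X(K, T) = -7*K
n(-9)*X(1/(-9 + 0), x) = 20*(-7/(-9 + 0)) = 20*(-7/(-9)) = 20*(-7*(-⅑)) = 20*(7/9) = 140/9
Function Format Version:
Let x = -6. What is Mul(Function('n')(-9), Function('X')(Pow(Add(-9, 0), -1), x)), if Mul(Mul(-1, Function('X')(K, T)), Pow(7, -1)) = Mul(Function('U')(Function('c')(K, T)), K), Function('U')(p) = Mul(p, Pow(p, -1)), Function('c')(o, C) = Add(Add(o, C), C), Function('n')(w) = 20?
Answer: Rational(140, 9) ≈ 15.556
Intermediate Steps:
Function('c')(o, C) = Add(o, Mul(2, C)) (Function('c')(o, C) = Add(Add(C, o), C) = Add(o, Mul(2, C)))
Function('U')(p) = 1
Function('X')(K, T) = Mul(-7, K) (Function('X')(K, T) = Mul(-7, Mul(1, K)) = Mul(-7, K))
Mul(Function('n')(-9), Function('X')(Pow(Add(-9, 0), -1), x)) = Mul(20, Mul(-7, Pow(Add(-9, 0), -1))) = Mul(20, Mul(-7, Pow(-9, -1))) = Mul(20, Mul(-7, Rational(-1, 9))) = Mul(20, Rational(7, 9)) = Rational(140, 9)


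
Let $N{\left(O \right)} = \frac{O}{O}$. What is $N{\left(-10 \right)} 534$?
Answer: $534$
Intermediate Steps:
$N{\left(O \right)} = 1$
$N{\left(-10 \right)} 534 = 1 \cdot 534 = 534$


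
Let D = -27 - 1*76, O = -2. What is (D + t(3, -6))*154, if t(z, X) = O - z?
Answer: -16632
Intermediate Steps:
t(z, X) = -2 - z
D = -103 (D = -27 - 76 = -103)
(D + t(3, -6))*154 = (-103 + (-2 - 1*3))*154 = (-103 + (-2 - 3))*154 = (-103 - 5)*154 = -108*154 = -16632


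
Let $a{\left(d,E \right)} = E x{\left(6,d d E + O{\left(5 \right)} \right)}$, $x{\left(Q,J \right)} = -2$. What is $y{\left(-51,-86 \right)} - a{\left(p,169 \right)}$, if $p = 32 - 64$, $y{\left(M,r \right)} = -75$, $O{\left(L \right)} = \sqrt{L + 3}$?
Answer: $263$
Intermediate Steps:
$O{\left(L \right)} = \sqrt{3 + L}$
$p = -32$ ($p = 32 - 64 = -32$)
$a{\left(d,E \right)} = - 2 E$ ($a{\left(d,E \right)} = E \left(-2\right) = - 2 E$)
$y{\left(-51,-86 \right)} - a{\left(p,169 \right)} = -75 - \left(-2\right) 169 = -75 - -338 = -75 + 338 = 263$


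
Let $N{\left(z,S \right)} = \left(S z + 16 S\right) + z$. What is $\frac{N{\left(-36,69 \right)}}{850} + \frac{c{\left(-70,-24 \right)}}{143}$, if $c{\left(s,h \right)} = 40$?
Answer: $- \frac{84244}{60775} \approx -1.3862$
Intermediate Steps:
$N{\left(z,S \right)} = z + 16 S + S z$ ($N{\left(z,S \right)} = \left(16 S + S z\right) + z = z + 16 S + S z$)
$\frac{N{\left(-36,69 \right)}}{850} + \frac{c{\left(-70,-24 \right)}}{143} = \frac{-36 + 16 \cdot 69 + 69 \left(-36\right)}{850} + \frac{40}{143} = \left(-36 + 1104 - 2484\right) \frac{1}{850} + 40 \cdot \frac{1}{143} = \left(-1416\right) \frac{1}{850} + \frac{40}{143} = - \frac{708}{425} + \frac{40}{143} = - \frac{84244}{60775}$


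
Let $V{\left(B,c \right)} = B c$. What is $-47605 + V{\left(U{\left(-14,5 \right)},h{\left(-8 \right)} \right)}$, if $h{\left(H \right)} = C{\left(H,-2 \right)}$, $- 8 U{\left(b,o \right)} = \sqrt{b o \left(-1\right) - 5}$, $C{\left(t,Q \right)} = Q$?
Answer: $-47605 + \frac{\sqrt{65}}{4} \approx -47603.0$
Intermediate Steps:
$U{\left(b,o \right)} = - \frac{\sqrt{-5 - b o}}{8}$ ($U{\left(b,o \right)} = - \frac{\sqrt{b o \left(-1\right) - 5}}{8} = - \frac{\sqrt{- b o - 5}}{8} = - \frac{\sqrt{-5 - b o}}{8}$)
$h{\left(H \right)} = -2$
$-47605 + V{\left(U{\left(-14,5 \right)},h{\left(-8 \right)} \right)} = -47605 + - \frac{\sqrt{-5 - \left(-14\right) 5}}{8} \left(-2\right) = -47605 + - \frac{\sqrt{-5 + 70}}{8} \left(-2\right) = -47605 + - \frac{\sqrt{65}}{8} \left(-2\right) = -47605 + \frac{\sqrt{65}}{4}$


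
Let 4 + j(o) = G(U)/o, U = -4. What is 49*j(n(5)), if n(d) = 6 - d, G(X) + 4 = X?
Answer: -588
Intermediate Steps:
G(X) = -4 + X
j(o) = -4 - 8/o (j(o) = -4 + (-4 - 4)/o = -4 - 8/o)
49*j(n(5)) = 49*(-4 - 8/(6 - 1*5)) = 49*(-4 - 8/(6 - 5)) = 49*(-4 - 8/1) = 49*(-4 - 8*1) = 49*(-4 - 8) = 49*(-12) = -588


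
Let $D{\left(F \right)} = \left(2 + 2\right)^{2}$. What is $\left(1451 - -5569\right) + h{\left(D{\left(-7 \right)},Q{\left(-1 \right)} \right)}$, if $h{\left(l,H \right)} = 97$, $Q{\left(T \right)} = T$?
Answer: $7117$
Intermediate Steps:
$D{\left(F \right)} = 16$ ($D{\left(F \right)} = 4^{2} = 16$)
$\left(1451 - -5569\right) + h{\left(D{\left(-7 \right)},Q{\left(-1 \right)} \right)} = \left(1451 - -5569\right) + 97 = \left(1451 + 5569\right) + 97 = 7020 + 97 = 7117$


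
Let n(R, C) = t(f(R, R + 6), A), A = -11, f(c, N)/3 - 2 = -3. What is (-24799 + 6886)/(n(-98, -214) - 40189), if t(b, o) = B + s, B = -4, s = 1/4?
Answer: 71652/160771 ≈ 0.44568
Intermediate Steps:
f(c, N) = -3 (f(c, N) = 6 + 3*(-3) = 6 - 9 = -3)
s = ¼ ≈ 0.25000
t(b, o) = -15/4 (t(b, o) = -4 + ¼ = -15/4)
n(R, C) = -15/4
(-24799 + 6886)/(n(-98, -214) - 40189) = (-24799 + 6886)/(-15/4 - 40189) = -17913/(-160771/4) = -17913*(-4/160771) = 71652/160771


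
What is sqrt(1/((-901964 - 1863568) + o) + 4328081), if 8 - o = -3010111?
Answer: 2*sqrt(64729481627430669)/244587 ≈ 2080.4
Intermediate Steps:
o = 3010119 (o = 8 - 1*(-3010111) = 8 + 3010111 = 3010119)
sqrt(1/((-901964 - 1863568) + o) + 4328081) = sqrt(1/((-901964 - 1863568) + 3010119) + 4328081) = sqrt(1/(-2765532 + 3010119) + 4328081) = sqrt(1/244587 + 4328081) = sqrt(1058592347548/244587) = 2*sqrt(64729481627430669)/244587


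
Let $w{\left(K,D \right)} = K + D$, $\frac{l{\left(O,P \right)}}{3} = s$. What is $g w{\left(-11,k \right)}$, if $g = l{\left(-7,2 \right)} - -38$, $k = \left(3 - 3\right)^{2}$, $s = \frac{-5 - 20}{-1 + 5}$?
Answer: $- \frac{847}{4} \approx -211.75$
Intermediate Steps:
$s = - \frac{25}{4}$ ($s = \frac{-5 - 20}{4} = \left(-25\right) \frac{1}{4} = - \frac{25}{4} \approx -6.25$)
$l{\left(O,P \right)} = - \frac{75}{4}$ ($l{\left(O,P \right)} = 3 \left(- \frac{25}{4}\right) = - \frac{75}{4}$)
$k = 0$ ($k = \left(3 - 3\right)^{2} = 0^{2} = 0$)
$w{\left(K,D \right)} = D + K$
$g = \frac{77}{4}$ ($g = - \frac{75}{4} - -38 = - \frac{75}{4} + 38 = \frac{77}{4} \approx 19.25$)
$g w{\left(-11,k \right)} = \frac{77 \left(0 - 11\right)}{4} = \frac{77}{4} \left(-11\right) = - \frac{847}{4}$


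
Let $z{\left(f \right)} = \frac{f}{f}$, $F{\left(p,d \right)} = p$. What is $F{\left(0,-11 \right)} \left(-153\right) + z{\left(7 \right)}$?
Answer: $1$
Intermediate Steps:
$z{\left(f \right)} = 1$
$F{\left(0,-11 \right)} \left(-153\right) + z{\left(7 \right)} = 0 \left(-153\right) + 1 = 0 + 1 = 1$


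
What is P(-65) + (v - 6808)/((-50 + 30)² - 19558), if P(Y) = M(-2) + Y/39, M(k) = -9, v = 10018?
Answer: -103781/9579 ≈ -10.834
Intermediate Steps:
P(Y) = -9 + Y/39
P(-65) + (v - 6808)/((-50 + 30)² - 19558) = (-9 + (1/39)*(-65)) + (10018 - 6808)/((-50 + 30)² - 19558) = (-9 - 5/3) + 3210/((-20)² - 19558) = -32/3 + 3210/(400 - 19558) = -32/3 + 3210/(-19158) = -32/3 + 3210*(-1/19158) = -32/3 - 535/3193 = -103781/9579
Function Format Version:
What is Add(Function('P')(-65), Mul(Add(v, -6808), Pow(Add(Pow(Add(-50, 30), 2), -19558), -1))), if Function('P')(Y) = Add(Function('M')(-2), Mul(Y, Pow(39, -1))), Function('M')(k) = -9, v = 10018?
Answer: Rational(-103781, 9579) ≈ -10.834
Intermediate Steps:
Function('P')(Y) = Add(-9, Mul(Rational(1, 39), Y)) (Function('P')(Y) = Add(-9, Mul(Y, Pow(39, -1))) = Add(-9, Mul(Y, Rational(1, 39))) = Add(-9, Mul(Rational(1, 39), Y)))
Add(Function('P')(-65), Mul(Add(v, -6808), Pow(Add(Pow(Add(-50, 30), 2), -19558), -1))) = Add(Add(-9, Mul(Rational(1, 39), -65)), Mul(Add(10018, -6808), Pow(Add(Pow(Add(-50, 30), 2), -19558), -1))) = Add(Add(-9, Rational(-5, 3)), Mul(3210, Pow(Add(Pow(-20, 2), -19558), -1))) = Add(Rational(-32, 3), Mul(3210, Pow(Add(400, -19558), -1))) = Add(Rational(-32, 3), Mul(3210, Pow(-19158, -1))) = Add(Rational(-32, 3), Mul(3210, Rational(-1, 19158))) = Add(Rational(-32, 3), Rational(-535, 3193)) = Rational(-103781, 9579)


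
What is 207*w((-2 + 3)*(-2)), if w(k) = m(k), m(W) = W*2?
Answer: -828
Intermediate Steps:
m(W) = 2*W
w(k) = 2*k
207*w((-2 + 3)*(-2)) = 207*(2*((-2 + 3)*(-2))) = 207*(2*(1*(-2))) = 207*(2*(-2)) = 207*(-4) = -828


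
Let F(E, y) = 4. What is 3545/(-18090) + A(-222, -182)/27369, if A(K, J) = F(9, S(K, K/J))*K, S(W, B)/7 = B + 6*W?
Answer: -2513045/11002338 ≈ -0.22841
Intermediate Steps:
S(W, B) = 7*B + 42*W (S(W, B) = 7*(B + 6*W) = 7*B + 42*W)
A(K, J) = 4*K
3545/(-18090) + A(-222, -182)/27369 = 3545/(-18090) + (4*(-222))/27369 = 3545*(-1/18090) - 888*1/27369 = -709/3618 - 296/9123 = -2513045/11002338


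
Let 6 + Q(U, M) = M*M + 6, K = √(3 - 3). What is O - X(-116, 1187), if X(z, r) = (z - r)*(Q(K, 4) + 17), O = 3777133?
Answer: 3820132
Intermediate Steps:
K = 0 (K = √0 = 0)
Q(U, M) = M² (Q(U, M) = -6 + (M*M + 6) = -6 + (M² + 6) = -6 + (6 + M²) = M²)
X(z, r) = -33*r + 33*z (X(z, r) = (z - r)*(4² + 17) = (z - r)*(16 + 17) = (z - r)*33 = -33*r + 33*z)
O - X(-116, 1187) = 3777133 - (-33*1187 + 33*(-116)) = 3777133 - (-39171 - 3828) = 3777133 - 1*(-42999) = 3777133 + 42999 = 3820132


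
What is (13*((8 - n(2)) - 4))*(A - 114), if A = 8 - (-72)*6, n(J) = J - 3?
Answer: 21190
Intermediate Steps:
n(J) = -3 + J
A = 440 (A = 8 - 12*(-36) = 8 + 432 = 440)
(13*((8 - n(2)) - 4))*(A - 114) = (13*((8 - (-3 + 2)) - 4))*(440 - 114) = (13*((8 - 1*(-1)) - 4))*326 = (13*((8 + 1) - 4))*326 = (13*(9 - 4))*326 = (13*5)*326 = 65*326 = 21190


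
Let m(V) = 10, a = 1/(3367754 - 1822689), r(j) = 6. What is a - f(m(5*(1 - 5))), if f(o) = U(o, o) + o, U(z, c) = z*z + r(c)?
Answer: -179227539/1545065 ≈ -116.00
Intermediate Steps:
a = 1/1545065 ≈ 6.4722e-7
U(z, c) = 6 + z² (U(z, c) = z*z + 6 = z² + 6 = 6 + z²)
f(o) = 6 + o + o² (f(o) = (6 + o²) + o = 6 + o + o²)
a - f(m(5*(1 - 5))) = 1/1545065 - (6 + 10 + 10²) = 1/1545065 - (6 + 10 + 100) = 1/1545065 - 1*116 = 1/1545065 - 116 = -179227539/1545065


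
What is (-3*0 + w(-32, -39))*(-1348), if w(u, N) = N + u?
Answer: 95708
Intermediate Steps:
(-3*0 + w(-32, -39))*(-1348) = (-3*0 + (-39 - 32))*(-1348) = (0 - 71)*(-1348) = -71*(-1348) = 95708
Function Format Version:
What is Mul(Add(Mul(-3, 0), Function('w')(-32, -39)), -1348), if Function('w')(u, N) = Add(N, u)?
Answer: 95708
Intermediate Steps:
Mul(Add(Mul(-3, 0), Function('w')(-32, -39)), -1348) = Mul(Add(Mul(-3, 0), Add(-39, -32)), -1348) = Mul(Add(0, -71), -1348) = Mul(-71, -1348) = 95708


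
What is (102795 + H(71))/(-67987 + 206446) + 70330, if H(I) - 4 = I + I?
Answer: 9737924411/138459 ≈ 70331.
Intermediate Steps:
H(I) = 4 + 2*I (H(I) = 4 + (I + I) = 4 + 2*I)
(102795 + H(71))/(-67987 + 206446) + 70330 = (102795 + (4 + 2*71))/(-67987 + 206446) + 70330 = (102795 + (4 + 142))/138459 + 70330 = (102795 + 146)*(1/138459) + 70330 = 102941*(1/138459) + 70330 = 102941/138459 + 70330 = 9737924411/138459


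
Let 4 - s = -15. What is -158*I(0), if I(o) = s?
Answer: -3002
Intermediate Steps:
s = 19 (s = 4 - 1*(-15) = 4 + 15 = 19)
I(o) = 19
-158*I(0) = -158*19 = -3002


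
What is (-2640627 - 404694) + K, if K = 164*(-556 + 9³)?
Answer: -3016949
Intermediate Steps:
K = 28372 (K = 164*(-556 + 729) = 164*173 = 28372)
(-2640627 - 404694) + K = (-2640627 - 404694) + 28372 = -3045321 + 28372 = -3016949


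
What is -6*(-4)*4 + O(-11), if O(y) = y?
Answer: 85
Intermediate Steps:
-6*(-4)*4 + O(-11) = -6*(-4)*4 - 11 = 24*4 - 11 = 96 - 11 = 85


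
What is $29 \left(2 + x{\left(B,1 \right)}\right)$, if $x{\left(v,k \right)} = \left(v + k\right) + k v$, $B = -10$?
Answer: $-493$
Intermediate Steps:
$x{\left(v,k \right)} = k + v + k v$ ($x{\left(v,k \right)} = \left(k + v\right) + k v = k + v + k v$)
$29 \left(2 + x{\left(B,1 \right)}\right) = 29 \left(2 + \left(1 - 10 + 1 \left(-10\right)\right)\right) = 29 \left(2 - 19\right) = 29 \left(-17\right) = -493$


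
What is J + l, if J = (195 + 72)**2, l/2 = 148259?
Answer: 367807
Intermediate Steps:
l = 296518 (l = 2*148259 = 296518)
J = 71289 (J = 267**2 = 71289)
J + l = 71289 + 296518 = 367807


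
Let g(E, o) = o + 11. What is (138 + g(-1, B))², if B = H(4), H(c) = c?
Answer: 23409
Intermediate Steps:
B = 4
g(E, o) = 11 + o
(138 + g(-1, B))² = (138 + (11 + 4))² = (138 + 15)² = 153² = 23409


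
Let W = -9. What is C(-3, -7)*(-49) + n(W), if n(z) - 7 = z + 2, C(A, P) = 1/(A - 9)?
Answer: 49/12 ≈ 4.0833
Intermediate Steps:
C(A, P) = 1/(-9 + A)
n(z) = 9 + z (n(z) = 7 + (z + 2) = 7 + (2 + z) = 9 + z)
C(-3, -7)*(-49) + n(W) = -49/(-9 - 3) + (9 - 9) = -49/(-12) + 0 = -1/12*(-49) + 0 = 49/12 + 0 = 49/12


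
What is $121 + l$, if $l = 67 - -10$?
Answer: $198$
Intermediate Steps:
$l = 77$ ($l = 67 + 10 = 77$)
$121 + l = 121 + 77 = 198$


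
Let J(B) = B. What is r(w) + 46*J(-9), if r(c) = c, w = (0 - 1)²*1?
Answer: -413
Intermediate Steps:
w = 1 (w = (-1)²*1 = 1*1 = 1)
r(w) + 46*J(-9) = 1 + 46*(-9) = 1 - 414 = -413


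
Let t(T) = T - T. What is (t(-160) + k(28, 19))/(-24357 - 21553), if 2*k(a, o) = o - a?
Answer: 9/91820 ≈ 9.8018e-5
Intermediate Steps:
t(T) = 0
k(a, o) = o/2 - a/2 (k(a, o) = (o - a)/2 = o/2 - a/2)
(t(-160) + k(28, 19))/(-24357 - 21553) = (0 + ((½)*19 - ½*28))/(-24357 - 21553) = (0 + (19/2 - 14))/(-45910) = (0 - 9/2)*(-1/45910) = -9/2*(-1/45910) = 9/91820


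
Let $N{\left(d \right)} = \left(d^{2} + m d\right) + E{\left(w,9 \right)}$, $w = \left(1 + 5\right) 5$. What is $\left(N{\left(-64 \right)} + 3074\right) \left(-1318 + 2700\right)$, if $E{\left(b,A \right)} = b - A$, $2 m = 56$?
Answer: $7461418$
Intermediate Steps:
$m = 28$ ($m = \frac{1}{2} \cdot 56 = 28$)
$w = 30$ ($w = 6 \cdot 5 = 30$)
$N{\left(d \right)} = 21 + d^{2} + 28 d$ ($N{\left(d \right)} = \left(d^{2} + 28 d\right) + \left(30 - 9\right) = \left(d^{2} + 28 d\right) + 21 = 21 + d^{2} + 28 d$)
$\left(N{\left(-64 \right)} + 3074\right) \left(-1318 + 2700\right) = \left(\left(21 + \left(-64\right)^{2} + 28 \left(-64\right)\right) + 3074\right) \left(-1318 + 2700\right) = \left(\left(21 + 4096 - 1792\right) + 3074\right) 1382 = \left(2325 + 3074\right) 1382 = 5399 \cdot 1382 = 7461418$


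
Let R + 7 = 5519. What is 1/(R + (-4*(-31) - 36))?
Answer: 1/5600 ≈ 0.00017857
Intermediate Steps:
R = 5512 (R = -7 + 5519 = 5512)
1/(R + (-4*(-31) - 36)) = 1/(5512 + (-4*(-31) - 36)) = 1/(5512 + (124 - 36)) = 1/(5512 + 88) = 1/5600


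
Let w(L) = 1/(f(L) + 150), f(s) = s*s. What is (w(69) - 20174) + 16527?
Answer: -17910416/4911 ≈ -3647.0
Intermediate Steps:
f(s) = s**2
w(L) = 1/(150 + L**2) (w(L) = 1/(L**2 + 150) = 1/(150 + L**2))
(w(69) - 20174) + 16527 = (1/(150 + 69**2) - 20174) + 16527 = (1/(150 + 4761) - 20174) + 16527 = (1/4911 - 20174) + 16527 = -99074513/4911 + 16527 = -17910416/4911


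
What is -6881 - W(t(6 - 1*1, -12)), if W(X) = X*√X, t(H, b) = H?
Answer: -6881 - 5*√5 ≈ -6892.2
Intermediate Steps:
W(X) = X^(3/2)
-6881 - W(t(6 - 1*1, -12)) = -6881 - (6 - 1*1)^(3/2) = -6881 - (6 - 1)^(3/2) = -6881 - 5^(3/2) = -6881 - 5*√5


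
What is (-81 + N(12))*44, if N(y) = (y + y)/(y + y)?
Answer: -3520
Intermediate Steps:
N(y) = 1 (N(y) = (2*y)/((2*y)) = (2*y)*(1/(2*y)) = 1)
(-81 + N(12))*44 = (-81 + 1)*44 = -80*44 = -3520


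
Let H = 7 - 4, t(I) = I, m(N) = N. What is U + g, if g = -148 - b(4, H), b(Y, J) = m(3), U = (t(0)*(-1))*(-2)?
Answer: -151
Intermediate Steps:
H = 3
U = 0 (U = (0*(-1))*(-2) = 0*(-2) = 0)
b(Y, J) = 3
g = -151 (g = -148 - 1*3 = -148 - 3 = -151)
U + g = 0 - 151 = -151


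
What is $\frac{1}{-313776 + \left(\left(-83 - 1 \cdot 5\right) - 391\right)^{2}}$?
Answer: $- \frac{1}{84335} \approx -1.1857 \cdot 10^{-5}$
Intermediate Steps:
$\frac{1}{-313776 + \left(\left(-83 - 1 \cdot 5\right) - 391\right)^{2}} = \frac{1}{-313776 + \left(\left(-83 - 5\right) - 391\right)^{2}} = \frac{1}{-313776 + \left(-88 - 391\right)^{2}} = \frac{1}{-313776 + \left(-479\right)^{2}} = \frac{1}{-313776 + 229441} = \frac{1}{-84335} = - \frac{1}{84335}$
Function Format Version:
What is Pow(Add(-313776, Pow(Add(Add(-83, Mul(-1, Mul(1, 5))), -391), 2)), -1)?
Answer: Rational(-1, 84335) ≈ -1.1857e-5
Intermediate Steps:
Pow(Add(-313776, Pow(Add(Add(-83, Mul(-1, Mul(1, 5))), -391), 2)), -1) = Pow(Add(-313776, Pow(Add(Add(-83, Mul(-1, 5)), -391), 2)), -1) = Pow(Add(-313776, Pow(Add(Add(-83, -5), -391), 2)), -1) = Pow(Add(-313776, Pow(Add(-88, -391), 2)), -1) = Pow(Add(-313776, Pow(-479, 2)), -1) = Pow(Add(-313776, 229441), -1) = Pow(-84335, -1) = Rational(-1, 84335)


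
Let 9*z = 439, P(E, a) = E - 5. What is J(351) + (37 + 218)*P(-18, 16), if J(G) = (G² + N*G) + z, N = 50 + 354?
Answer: 2332699/9 ≈ 2.5919e+5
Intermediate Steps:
P(E, a) = -5 + E
z = 439/9 (z = (⅑)*439 = 439/9 ≈ 48.778)
N = 404
J(G) = 439/9 + G² + 404*G (J(G) = (G² + 404*G) + 439/9 = 439/9 + G² + 404*G)
J(351) + (37 + 218)*P(-18, 16) = (439/9 + 351² + 404*351) + (37 + 218)*(-5 - 18) = (439/9 + 123201 + 141804) + 255*(-23) = 2385484/9 - 5865 = 2332699/9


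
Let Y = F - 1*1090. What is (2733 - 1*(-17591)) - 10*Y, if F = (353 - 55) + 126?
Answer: 26984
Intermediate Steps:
F = 424 (F = 298 + 126 = 424)
Y = -666 (Y = 424 - 1*1090 = 424 - 1090 = -666)
(2733 - 1*(-17591)) - 10*Y = (2733 - 1*(-17591)) - 10*(-666) = (2733 + 17591) - 1*(-6660) = 20324 + 6660 = 26984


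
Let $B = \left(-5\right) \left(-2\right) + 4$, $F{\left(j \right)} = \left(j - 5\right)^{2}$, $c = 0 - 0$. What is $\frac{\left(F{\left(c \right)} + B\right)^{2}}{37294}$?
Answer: $\frac{1521}{37294} \approx 0.040784$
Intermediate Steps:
$c = 0$ ($c = 0 + 0 = 0$)
$F{\left(j \right)} = \left(-5 + j\right)^{2}$
$B = 14$ ($B = 10 + 4 = 14$)
$\frac{\left(F{\left(c \right)} + B\right)^{2}}{37294} = \frac{\left(\left(-5 + 0\right)^{2} + 14\right)^{2}}{37294} = \left(\left(-5\right)^{2} + 14\right)^{2} \cdot \frac{1}{37294} = \left(25 + 14\right)^{2} \cdot \frac{1}{37294} = 39^{2} \cdot \frac{1}{37294} = 1521 \cdot \frac{1}{37294} = \frac{1521}{37294}$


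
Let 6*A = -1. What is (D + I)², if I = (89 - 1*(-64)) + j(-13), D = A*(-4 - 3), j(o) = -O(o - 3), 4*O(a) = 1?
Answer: 3411409/144 ≈ 23690.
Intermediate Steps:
O(a) = ¼ (O(a) = (¼)*1 = ¼)
A = -⅙ (A = (⅙)*(-1) = -⅙ ≈ -0.16667)
j(o) = -¼ (j(o) = -1*¼ = -¼)
D = 7/6 (D = -(-4 - 3)/6 = -⅙*(-7) = 7/6 ≈ 1.1667)
I = 611/4 (I = (89 - 1*(-64)) - ¼ = (89 + 64) - ¼ = 153 - ¼ = 611/4 ≈ 152.75)
(D + I)² = (7/6 + 611/4)² = (1847/12)² = 3411409/144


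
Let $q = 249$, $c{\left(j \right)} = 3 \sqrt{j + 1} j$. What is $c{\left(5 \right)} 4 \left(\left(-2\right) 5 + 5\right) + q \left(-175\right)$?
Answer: $-43575 - 300 \sqrt{6} \approx -44310.0$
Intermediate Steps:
$c{\left(j \right)} = 3 j \sqrt{1 + j}$ ($c{\left(j \right)} = 3 \sqrt{1 + j} j = 3 j \sqrt{1 + j}$)
$c{\left(5 \right)} 4 \left(\left(-2\right) 5 + 5\right) + q \left(-175\right) = 3 \cdot 5 \sqrt{1 + 5} \cdot 4 \left(\left(-2\right) 5 + 5\right) + 249 \left(-175\right) = 3 \cdot 5 \sqrt{6} \cdot 4 \left(-10 + 5\right) - 43575 = 15 \sqrt{6} \cdot 4 \left(-5\right) - 43575 = 60 \sqrt{6} \left(-5\right) - 43575 = - 300 \sqrt{6} - 43575 = -43575 - 300 \sqrt{6}$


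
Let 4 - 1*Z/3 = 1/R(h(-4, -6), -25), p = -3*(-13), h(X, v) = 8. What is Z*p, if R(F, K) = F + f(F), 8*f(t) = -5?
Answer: 26676/59 ≈ 452.14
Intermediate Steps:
p = 39
f(t) = -5/8 (f(t) = (⅛)*(-5) = -5/8)
R(F, K) = -5/8 + F (R(F, K) = F - 5/8 = -5/8 + F)
Z = 684/59 (Z = 12 - 3/(-5/8 + 8) = 12 - 3/59/8 = 12 - 3*8/59 = 12 - 24/59 = 684/59 ≈ 11.593)
Z*p = (684/59)*39 = 26676/59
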